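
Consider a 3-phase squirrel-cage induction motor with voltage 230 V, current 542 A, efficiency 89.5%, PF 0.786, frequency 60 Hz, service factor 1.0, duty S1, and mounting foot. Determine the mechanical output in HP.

204 HP

P_in = √3·V·I·cosφ = 1.732 × 230 × 542 × 0.786 = 169706 W
P_out = η·P_in = 0.895 × 169706 = 151887 W
= 151887/746 = 204 HP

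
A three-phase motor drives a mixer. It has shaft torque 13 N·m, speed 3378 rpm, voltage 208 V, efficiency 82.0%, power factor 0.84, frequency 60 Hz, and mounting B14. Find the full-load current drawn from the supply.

18.5 A

ω = 2π×3378/60 = 353.7 rad/s; P_out = τω = 13 × 353.7 = 4598 W
P_in = P_out / η = 4598 / 0.820 = 5607 W
I_L = P_in / (√3·V_L·cosφ) = 5607 / (1.732 × 208 × 0.84) = 18.5 A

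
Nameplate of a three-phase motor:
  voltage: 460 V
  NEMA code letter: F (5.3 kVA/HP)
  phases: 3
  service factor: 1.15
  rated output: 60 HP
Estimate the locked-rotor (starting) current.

S_LR = 5.3 × 60 = 318 kVA
I_LR = S_LR/(√3·V_L) = 318000/(1.732×460) = 399 A

399 A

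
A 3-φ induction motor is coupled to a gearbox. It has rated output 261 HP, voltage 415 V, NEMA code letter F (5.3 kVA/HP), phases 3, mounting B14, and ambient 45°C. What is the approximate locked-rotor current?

S_LR = 5.3 × 261 = 1383.3 kVA
I_LR = S_LR/(√3·V_L) = 1383300/(1.732×415) = 1920 A

1920 A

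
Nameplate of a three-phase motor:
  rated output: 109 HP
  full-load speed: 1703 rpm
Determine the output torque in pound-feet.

336 lb·ft

P_out = 109 × 746 = 81314 W
ω = 2π × 1703/60 = 178.3 rad/s
τ = P_out/ω = 81314/178.3 = 456.1 N·m
In lb·ft: 456.1/1.356 = 336 lb·ft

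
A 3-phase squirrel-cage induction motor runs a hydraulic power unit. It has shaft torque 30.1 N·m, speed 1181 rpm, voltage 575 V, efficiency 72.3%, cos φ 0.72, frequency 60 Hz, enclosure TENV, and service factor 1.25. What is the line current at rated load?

7.18 A

ω = 2π×1181/60 = 123.7 rad/s; P_out = τω = 30.1 × 123.7 = 3723 W
P_in = P_out / η = 3723 / 0.723 = 5149 W
I_L = P_in / (√3·V_L·cosφ) = 5149 / (1.732 × 575 × 0.72) = 7.18 A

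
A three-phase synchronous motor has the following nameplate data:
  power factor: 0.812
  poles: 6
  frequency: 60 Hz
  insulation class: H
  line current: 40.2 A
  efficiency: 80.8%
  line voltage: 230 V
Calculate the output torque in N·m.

83.6 N·m

P_in = √3·V·I·cosφ = 1.732 × 230 × 40.2 × 0.812 = 13003 W
P_out = η·P_in = 0.808 × 13003 = 10506 W
n = n_s = 120×60/6 = 1200 rpm (synchronous)
ω = 2π×1200/60 = 125.7 rad/s
τ = P_out/ω = 10506/125.7 = 83.6 N·m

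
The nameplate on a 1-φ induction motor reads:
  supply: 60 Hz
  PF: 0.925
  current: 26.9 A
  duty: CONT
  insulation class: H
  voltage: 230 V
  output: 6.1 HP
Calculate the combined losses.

1170 W

P_in = V·I·cosφ = 230×26.9×0.925 = 5723 W
P_out = 6.1×746 = 4551 W
Losses = P_in − P_out = 5723 − 4551 = 1172 W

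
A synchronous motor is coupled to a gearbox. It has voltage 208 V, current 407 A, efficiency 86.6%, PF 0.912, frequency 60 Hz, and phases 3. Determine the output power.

116 kW

P_in = √3·V·I·cosφ = 1.732 × 208 × 407 × 0.912 = 133721 W
P_out = η·P_in = 0.866 × 133721 = 115802 W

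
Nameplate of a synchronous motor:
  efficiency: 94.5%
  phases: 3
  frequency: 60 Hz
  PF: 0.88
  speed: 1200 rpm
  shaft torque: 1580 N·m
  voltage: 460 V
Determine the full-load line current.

ω = 2π×1200/60 = 125.7 rad/s; P_out = τω = 1580 × 125.7 = 198606 W
P_in = P_out / η = 198606 / 0.945 = 210165 W
I_L = P_in / (√3·V_L·cosφ) = 210165 / (1.732 × 460 × 0.88) = 300 A

300 A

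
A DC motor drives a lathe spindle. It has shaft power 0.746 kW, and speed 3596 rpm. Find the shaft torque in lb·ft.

1.46 lb·ft

ω = 2π × 3596/60 = 376.6 rad/s
τ = P/ω = 746/376.6 = 1.981 N·m
In lb·ft: 1.981/1.356 = 1.46 lb·ft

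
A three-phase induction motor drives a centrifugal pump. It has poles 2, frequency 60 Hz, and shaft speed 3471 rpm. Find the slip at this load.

n_s = 120f/p = 120×60/2 = 3600 rpm
s = (n_s − n)/n_s = (3600 − 3471)/3600 = 0.0358

3.58 %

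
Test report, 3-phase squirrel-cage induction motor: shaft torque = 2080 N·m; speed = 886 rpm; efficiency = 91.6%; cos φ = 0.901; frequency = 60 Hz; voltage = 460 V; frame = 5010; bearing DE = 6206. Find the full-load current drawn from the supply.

ω = 2π×886/60 = 92.78 rad/s; P_out = τω = 2080 × 92.78 = 192982 W
P_in = P_out / η = 192982 / 0.916 = 210679 W
I_L = P_in / (√3·V_L·cosφ) = 210679 / (1.732 × 460 × 0.901) = 293 A

293 A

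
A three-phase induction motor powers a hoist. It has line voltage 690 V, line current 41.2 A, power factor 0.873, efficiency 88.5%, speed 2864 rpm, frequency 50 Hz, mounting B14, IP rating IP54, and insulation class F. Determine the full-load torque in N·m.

127 N·m

P_in = √3·V·I·cosφ = 1.732 × 690 × 41.2 × 0.873 = 42984 W
P_out = η·P_in = 0.885 × 42984 = 38041 W
n = 2864 rpm
ω = 2π×2864/60 = 299.9 rad/s
τ = P_out/ω = 38041/299.9 = 127 N·m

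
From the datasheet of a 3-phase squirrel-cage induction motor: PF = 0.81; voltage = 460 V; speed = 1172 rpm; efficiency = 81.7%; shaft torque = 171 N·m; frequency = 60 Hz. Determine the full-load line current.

ω = 2π×1172/60 = 122.7 rad/s; P_out = τω = 171 × 122.7 = 20982 W
P_in = P_out / η = 20982 / 0.817 = 25682 W
I_L = P_in / (√3·V_L·cosφ) = 25682 / (1.732 × 460 × 0.81) = 39.8 A

39.8 A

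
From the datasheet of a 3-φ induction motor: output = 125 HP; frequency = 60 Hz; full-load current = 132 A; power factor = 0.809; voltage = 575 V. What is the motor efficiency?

P_out = 125 × 746 = 93250 W
P_in = √3·V_L·I_L·cosφ = 1.732 × 575 × 132 × 0.809 = 106350 W
η = P_out / P_in = 93250 / 106350 = 0.877 = 87.7%

87.7 %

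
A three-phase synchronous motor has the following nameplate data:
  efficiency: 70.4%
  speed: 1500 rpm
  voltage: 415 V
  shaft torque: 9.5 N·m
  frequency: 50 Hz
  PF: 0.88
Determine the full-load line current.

ω = 2π×1500/60 = 157.1 rad/s; P_out = τω = 9.5 × 157.1 = 1492 W
P_in = P_out / η = 1492 / 0.704 = 2119 W
I_L = P_in / (√3·V_L·cosφ) = 2119 / (1.732 × 415 × 0.88) = 3.35 A

3.35 A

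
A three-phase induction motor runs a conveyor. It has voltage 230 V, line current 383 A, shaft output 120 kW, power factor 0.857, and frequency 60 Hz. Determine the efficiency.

P_out = 120 kW = 120000 W
P_in = √3·V_L·I_L·cosφ = 1.732 × 230 × 383 × 0.857 = 130754 W
η = P_out / P_in = 120000 / 130754 = 0.918 = 91.8%

91.8 %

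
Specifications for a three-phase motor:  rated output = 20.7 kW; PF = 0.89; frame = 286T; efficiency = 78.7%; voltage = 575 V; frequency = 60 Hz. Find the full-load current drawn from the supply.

29.7 A

P_out = 20.7 kW = 20700 W
P_in = P_out / η = 20700 / 0.787 = 26302 W
I_L = P_in / (√3·V_L·cosφ) = 26302 / (1.732 × 575 × 0.89) = 29.7 A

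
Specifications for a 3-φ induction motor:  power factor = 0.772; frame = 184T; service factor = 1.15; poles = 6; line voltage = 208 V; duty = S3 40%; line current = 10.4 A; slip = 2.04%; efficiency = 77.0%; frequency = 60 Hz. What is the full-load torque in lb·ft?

13.3 lb·ft

P_in = √3·V·I·cosφ = 1.732 × 208 × 10.4 × 0.772 = 2892 W
P_out = η·P_in = 0.77 × 2892 = 2227 W
n_s = 120×60/6 = 1200 rpm; n = 1200×(1−0.0204) = 1176 rpm
ω = 2π×1176/60 = 123.2 rad/s
τ = P_out/ω = 2227/123.2 = 18.08 N·m
In lb·ft: 18.08/1.356 = 13.3 lb·ft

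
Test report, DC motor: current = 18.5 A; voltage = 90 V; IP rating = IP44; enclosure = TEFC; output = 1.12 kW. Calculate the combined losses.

P_in = V·I = 90×18.5 = 1665 W
P_out = 1120 W
Losses = P_in − P_out = 1665 − 1120 = 545 W

545 W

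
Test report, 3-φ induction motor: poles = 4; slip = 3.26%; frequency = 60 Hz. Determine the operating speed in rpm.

n_s = 120f/p = 120×60/4 = 1800 rpm
n = n_s(1 − s) = 1800 × (1 − 0.0326) = 1741 rpm

1741 rpm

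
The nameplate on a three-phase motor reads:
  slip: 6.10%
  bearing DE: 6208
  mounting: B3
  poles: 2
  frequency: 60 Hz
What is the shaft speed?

3380 rpm

n_s = 120f/p = 120×60/2 = 3600 rpm
n = n_s(1 − s) = 3600 × (1 − 0.061) = 3380 rpm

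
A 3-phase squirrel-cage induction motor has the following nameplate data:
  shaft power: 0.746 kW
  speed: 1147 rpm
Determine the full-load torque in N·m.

6.21 N·m

ω = 2π × 1147/60 = 120.1 rad/s
τ = P/ω = 746/120.1 = 6.21 N·m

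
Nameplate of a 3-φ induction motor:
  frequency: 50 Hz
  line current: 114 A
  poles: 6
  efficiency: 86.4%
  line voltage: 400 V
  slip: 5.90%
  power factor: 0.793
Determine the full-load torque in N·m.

P_in = √3·V·I·cosφ = 1.732 × 400 × 114 × 0.793 = 62631 W
P_out = η·P_in = 0.864 × 62631 = 54113 W
n_s = 120×50/6 = 1000 rpm; n = 1000×(1−0.059) = 941 rpm
ω = 2π×941/60 = 98.54 rad/s
τ = P_out/ω = 54113/98.54 = 549 N·m

549 N·m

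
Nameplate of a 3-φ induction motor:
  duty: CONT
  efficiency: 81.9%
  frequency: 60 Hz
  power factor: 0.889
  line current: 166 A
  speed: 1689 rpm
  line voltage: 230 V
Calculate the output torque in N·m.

272 N·m

P_in = √3·V·I·cosφ = 1.732 × 230 × 166 × 0.889 = 58788 W
P_out = η·P_in = 0.819 × 58788 = 48147 W
n = 1689 rpm
ω = 2π×1689/60 = 176.9 rad/s
τ = P_out/ω = 48147/176.9 = 272 N·m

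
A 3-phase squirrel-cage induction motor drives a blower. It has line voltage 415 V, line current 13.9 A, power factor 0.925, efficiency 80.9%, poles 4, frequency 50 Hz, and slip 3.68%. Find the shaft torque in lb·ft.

36.4 lb·ft

P_in = √3·V·I·cosφ = 1.732 × 415 × 13.9 × 0.925 = 9242 W
P_out = η·P_in = 0.809 × 9242 = 7477 W
n_s = 120×50/4 = 1500 rpm; n = 1500×(1−0.0368) = 1445 rpm
ω = 2π×1445/60 = 151.3 rad/s
τ = P_out/ω = 7477/151.3 = 49.42 N·m
In lb·ft: 49.42/1.356 = 36.4 lb·ft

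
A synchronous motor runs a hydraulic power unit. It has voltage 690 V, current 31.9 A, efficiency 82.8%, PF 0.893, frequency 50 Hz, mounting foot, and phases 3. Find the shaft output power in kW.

P_in = √3·V·I·cosφ = 1.732 × 690 × 31.9 × 0.893 = 34044 W
P_out = η·P_in = 0.828 × 34044 = 28188 W

28.2 kW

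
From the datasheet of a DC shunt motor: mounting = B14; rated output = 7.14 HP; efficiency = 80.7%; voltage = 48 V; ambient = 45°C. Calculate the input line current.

P_out = 7.14 × 746 = 5326 W
P_in = P_out / η = 5326 / 0.807 = 6600 W
I = P_in / V = 6600 / 48 = 138 A

138 A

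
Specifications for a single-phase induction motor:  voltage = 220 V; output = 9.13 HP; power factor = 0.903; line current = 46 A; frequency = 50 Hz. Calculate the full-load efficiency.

74.5 %

P_out = 9.13 × 746 = 6811 W
P_in = V·I·cosφ = 220 × 46 × 0.903 = 9138 W
η = P_out / P_in = 6811 / 9138 = 0.745 = 74.5%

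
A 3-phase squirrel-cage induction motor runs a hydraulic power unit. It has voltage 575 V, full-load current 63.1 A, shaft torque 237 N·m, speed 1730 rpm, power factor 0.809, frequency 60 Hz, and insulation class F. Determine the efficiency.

ω = 2π × 1730/60 = 181.2 rad/s; P_out = τω = 237 × 181.2 = 42944 W
P_in = √3·V_L·I_L·cosφ = 1.732 × 575 × 63.1 × 0.809 = 50839 W
η = P_out / P_in = 42944 / 50839 = 0.845 = 84.5%

84.5 %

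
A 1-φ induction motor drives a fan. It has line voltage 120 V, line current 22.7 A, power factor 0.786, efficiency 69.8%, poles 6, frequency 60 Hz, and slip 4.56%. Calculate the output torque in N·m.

12.5 N·m

P_in = V·I·cosφ = 120 × 22.7 × 0.786 = 2141 W
P_out = η·P_in = 0.698 × 2141 = 1494 W
n_s = 120×60/6 = 1200 rpm; n = 1200×(1−0.0456) = 1145 rpm
ω = 2π×1145/60 = 119.9 rad/s
τ = P_out/ω = 1494/119.9 = 12.5 N·m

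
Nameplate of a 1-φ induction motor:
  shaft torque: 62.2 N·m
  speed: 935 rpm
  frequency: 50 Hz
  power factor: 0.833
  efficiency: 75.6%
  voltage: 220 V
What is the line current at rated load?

ω = 2π×935/60 = 97.91 rad/s; P_out = τω = 62.2 × 97.91 = 6090 W
P_in = P_out / η = 6090 / 0.756 = 8056 W
I = P_in / (V·cosφ) = 8056 / (220 × 0.833) = 44 A

44 A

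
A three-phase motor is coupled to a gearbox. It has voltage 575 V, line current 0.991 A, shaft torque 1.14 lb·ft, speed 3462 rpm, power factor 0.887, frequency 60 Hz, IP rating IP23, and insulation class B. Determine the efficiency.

64.0 %

τ = 1.14 lb·ft × 1.356 = 1.546 N·m
ω = 2π × 3462/60 = 362.5 rad/s; P_out = τω = 1.546 × 362.5 = 560 W
P_in = √3·V_L·I_L·cosφ = 1.732 × 575 × 0.991 × 0.887 = 875 W
η = P_out / P_in = 560 / 875 = 0.640 = 64.0%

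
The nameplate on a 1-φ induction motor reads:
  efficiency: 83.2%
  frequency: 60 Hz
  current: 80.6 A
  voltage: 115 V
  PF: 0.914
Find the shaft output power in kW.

P_in = V·I·cosφ = 115 × 80.6 × 0.914 = 8472 W
P_out = η·P_in = 0.832 × 8472 = 7049 W

7.05 kW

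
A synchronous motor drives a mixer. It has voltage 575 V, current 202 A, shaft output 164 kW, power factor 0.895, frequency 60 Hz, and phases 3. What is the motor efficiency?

P_out = 164 kW = 164000 W
P_in = √3·V_L·I_L·cosφ = 1.732 × 575 × 202 × 0.895 = 180049 W
η = P_out / P_in = 164000 / 180049 = 0.911 = 91.1%

91.1 %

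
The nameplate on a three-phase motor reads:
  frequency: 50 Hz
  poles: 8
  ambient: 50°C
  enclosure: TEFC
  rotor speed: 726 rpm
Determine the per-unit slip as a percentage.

n_s = 120f/p = 120×50/8 = 750 rpm
s = (n_s − n)/n_s = (750 − 726)/750 = 0.0320

3.20 %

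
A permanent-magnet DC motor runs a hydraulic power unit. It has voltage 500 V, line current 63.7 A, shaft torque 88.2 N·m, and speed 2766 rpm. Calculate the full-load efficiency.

80.2 %

ω = 2π × 2766/60 = 289.7 rad/s; P_out = τω = 88.2 × 289.7 = 25552 W
P_in = V·I = 500 × 63.7 = 31850 W
η = P_out / P_in = 25552 / 31850 = 0.802 = 80.2%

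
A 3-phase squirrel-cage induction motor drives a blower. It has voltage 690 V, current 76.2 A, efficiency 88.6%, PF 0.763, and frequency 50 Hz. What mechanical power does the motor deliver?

61.6 kW

P_in = √3·V·I·cosφ = 1.732 × 690 × 76.2 × 0.763 = 69483 W
P_out = η·P_in = 0.886 × 69483 = 61562 W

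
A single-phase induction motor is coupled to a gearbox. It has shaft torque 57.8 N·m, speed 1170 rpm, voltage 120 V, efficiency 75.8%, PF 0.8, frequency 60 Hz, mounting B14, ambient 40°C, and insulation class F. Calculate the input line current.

97.3 A

ω = 2π×1170/60 = 122.5 rad/s; P_out = τω = 57.8 × 122.5 = 7081 W
P_in = P_out / η = 7081 / 0.758 = 9342 W
I = P_in / (V·cosφ) = 9342 / (120 × 0.8) = 97.3 A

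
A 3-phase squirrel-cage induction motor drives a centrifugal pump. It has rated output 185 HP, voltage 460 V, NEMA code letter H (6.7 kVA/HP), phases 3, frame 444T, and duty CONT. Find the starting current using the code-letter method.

1560 A

S_LR = 6.7 × 185 = 1239.5 kVA
I_LR = S_LR/(√3·V_L) = 1239500/(1.732×460) = 1560 A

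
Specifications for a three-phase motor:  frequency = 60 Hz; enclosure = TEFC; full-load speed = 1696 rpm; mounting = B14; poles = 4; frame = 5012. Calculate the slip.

n_s = 120f/p = 120×60/4 = 1800 rpm
s = (n_s − n)/n_s = (1800 − 1696)/1800 = 0.0578

5.8 %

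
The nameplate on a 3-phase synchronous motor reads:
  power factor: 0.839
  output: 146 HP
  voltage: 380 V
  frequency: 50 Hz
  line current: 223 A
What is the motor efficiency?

P_out = 146 × 746 = 108916 W
P_in = √3·V_L·I_L·cosφ = 1.732 × 380 × 223 × 0.839 = 123140 W
η = P_out / P_in = 108916 / 123140 = 0.884 = 88.4%

88.4 %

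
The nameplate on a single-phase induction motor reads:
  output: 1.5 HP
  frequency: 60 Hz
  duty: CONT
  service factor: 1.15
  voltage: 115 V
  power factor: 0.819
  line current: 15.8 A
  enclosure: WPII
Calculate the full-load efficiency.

P_out = 1.5 × 746 = 1119 W
P_in = V·I·cosφ = 115 × 15.8 × 0.819 = 1488 W
η = P_out / P_in = 1119 / 1488 = 0.752 = 75.2%

75.2 %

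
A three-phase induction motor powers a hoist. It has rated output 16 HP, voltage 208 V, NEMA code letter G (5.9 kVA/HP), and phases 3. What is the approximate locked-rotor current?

S_LR = 5.9 × 16 = 94.4 kVA
I_LR = S_LR/(√3·V_L) = 94400/(1.732×208) = 262 A

262 A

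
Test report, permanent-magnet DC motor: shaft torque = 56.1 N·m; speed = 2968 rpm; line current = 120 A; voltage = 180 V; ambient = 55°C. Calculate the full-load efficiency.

80.7 %

ω = 2π × 2968/60 = 310.8 rad/s; P_out = τω = 56.1 × 310.8 = 17436 W
P_in = V·I = 180 × 120 = 21600 W
η = P_out / P_in = 17436 / 21600 = 0.807 = 80.7%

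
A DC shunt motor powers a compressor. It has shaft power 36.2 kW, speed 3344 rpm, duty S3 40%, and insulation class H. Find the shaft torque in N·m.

ω = 2π × 3344/60 = 350.2 rad/s
τ = P/ω = 36200/350.2 = 103 N·m

103 N·m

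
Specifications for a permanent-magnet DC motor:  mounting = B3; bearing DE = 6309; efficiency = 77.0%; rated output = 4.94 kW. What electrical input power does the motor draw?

6.42 kW

P_out = 4940 W
P_in = P_out/η = 4940/0.77 = 6416 W = 6.42 kW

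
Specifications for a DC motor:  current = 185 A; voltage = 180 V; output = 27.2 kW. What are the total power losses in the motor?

6.1 kW

P_in = V·I = 180×185 = 33300 W
P_out = 27200 W
Losses = P_in − P_out = 33300 − 27200 = 6100 W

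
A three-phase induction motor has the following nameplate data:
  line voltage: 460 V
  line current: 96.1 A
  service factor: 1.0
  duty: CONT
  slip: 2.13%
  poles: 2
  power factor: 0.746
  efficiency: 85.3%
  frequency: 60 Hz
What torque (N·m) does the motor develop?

132 N·m

P_in = √3·V·I·cosφ = 1.732 × 460 × 96.1 × 0.746 = 57117 W
P_out = η·P_in = 0.853 × 57117 = 48721 W
n_s = 120×60/2 = 3600 rpm; n = 3600×(1−0.0213) = 3523 rpm
ω = 2π×3523/60 = 368.9 rad/s
τ = P_out/ω = 48721/368.9 = 132 N·m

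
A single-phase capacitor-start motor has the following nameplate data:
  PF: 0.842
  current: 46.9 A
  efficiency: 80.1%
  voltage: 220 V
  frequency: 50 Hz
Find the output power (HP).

P_in = V·I·cosφ = 220 × 46.9 × 0.842 = 8688 W
P_out = η·P_in = 0.801 × 8688 = 6959 W
= 6959/746 = 9.33 HP

9.33 HP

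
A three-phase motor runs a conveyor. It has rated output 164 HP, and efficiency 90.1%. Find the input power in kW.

P_out = 164 × 746 = 122344 W
P_in = P_out/η = 122344/0.901 = 135787 W = 136 kW

136 kW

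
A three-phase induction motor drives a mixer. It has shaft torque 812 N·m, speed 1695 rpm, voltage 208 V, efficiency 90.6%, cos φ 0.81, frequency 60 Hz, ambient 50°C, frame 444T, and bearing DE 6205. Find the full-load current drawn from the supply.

545 A

ω = 2π×1695/60 = 177.5 rad/s; P_out = τω = 812 × 177.5 = 144130 W
P_in = P_out / η = 144130 / 0.906 = 159084 W
I_L = P_in / (√3·V_L·cosφ) = 159084 / (1.732 × 208 × 0.81) = 545 A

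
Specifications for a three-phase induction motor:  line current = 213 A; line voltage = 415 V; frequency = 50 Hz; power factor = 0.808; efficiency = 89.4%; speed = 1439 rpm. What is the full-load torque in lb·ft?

P_in = √3·V·I·cosφ = 1.732 × 415 × 213 × 0.808 = 123705 W
P_out = η·P_in = 0.894 × 123705 = 110592 W
n = 1439 rpm
ω = 2π×1439/60 = 150.7 rad/s
τ = P_out/ω = 110592/150.7 = 733.9 N·m
In lb·ft: 733.9/1.356 = 541 lb·ft

541 lb·ft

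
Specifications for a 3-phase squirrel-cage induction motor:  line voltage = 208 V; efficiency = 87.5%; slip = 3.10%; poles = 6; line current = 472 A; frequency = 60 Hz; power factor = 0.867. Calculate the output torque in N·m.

1060 N·m

P_in = √3·V·I·cosφ = 1.732 × 208 × 472 × 0.867 = 147425 W
P_out = η·P_in = 0.875 × 147425 = 128997 W
n_s = 120×60/6 = 1200 rpm; n = 1200×(1−0.031) = 1163 rpm
ω = 2π×1163/60 = 121.8 rad/s
τ = P_out/ω = 128997/121.8 = 1060 N·m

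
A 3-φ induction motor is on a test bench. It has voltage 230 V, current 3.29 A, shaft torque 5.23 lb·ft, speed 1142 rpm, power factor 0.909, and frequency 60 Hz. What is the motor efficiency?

71.2 %

τ = 5.23 lb·ft × 1.356 = 7.092 N·m
ω = 2π × 1142/60 = 119.6 rad/s; P_out = τω = 7.092 × 119.6 = 848 W
P_in = √3·V_L·I_L·cosφ = 1.732 × 230 × 3.29 × 0.909 = 1191 W
η = P_out / P_in = 848 / 1191 = 0.712 = 71.2%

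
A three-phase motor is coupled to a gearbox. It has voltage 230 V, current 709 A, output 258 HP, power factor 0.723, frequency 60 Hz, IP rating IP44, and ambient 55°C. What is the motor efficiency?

P_out = 258 × 746 = 192468 W
P_in = √3·V_L·I_L·cosφ = 1.732 × 230 × 709 × 0.723 = 204202 W
η = P_out / P_in = 192468 / 204202 = 0.943 = 94.3%

94.3 %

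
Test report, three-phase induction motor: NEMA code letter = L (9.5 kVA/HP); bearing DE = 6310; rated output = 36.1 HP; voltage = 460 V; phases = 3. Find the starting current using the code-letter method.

430 A

S_LR = 9.5 × 36.1 = 342.95 kVA
I_LR = S_LR/(√3·V_L) = 342950/(1.732×460) = 430 A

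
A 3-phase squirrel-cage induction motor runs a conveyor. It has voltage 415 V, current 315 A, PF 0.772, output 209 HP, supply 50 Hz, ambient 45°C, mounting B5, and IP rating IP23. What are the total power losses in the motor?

18900 W

P_in = √3·V·I·cosφ = 1.732×415×315×0.772 = 174793 W
P_out = 209×746 = 155914 W
Losses = P_in − P_out = 174793 − 155914 = 18879 W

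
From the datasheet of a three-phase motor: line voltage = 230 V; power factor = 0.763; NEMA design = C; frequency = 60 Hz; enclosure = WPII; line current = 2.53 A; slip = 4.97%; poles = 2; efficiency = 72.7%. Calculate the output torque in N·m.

1.56 N·m

P_in = √3·V·I·cosφ = 1.732 × 230 × 2.53 × 0.763 = 769 W
P_out = η·P_in = 0.727 × 769 = 559 W
n_s = 120×60/2 = 3600 rpm; n = 3600×(1−0.0497) = 3421 rpm
ω = 2π×3421/60 = 358.2 rad/s
τ = P_out/ω = 559/358.2 = 1.56 N·m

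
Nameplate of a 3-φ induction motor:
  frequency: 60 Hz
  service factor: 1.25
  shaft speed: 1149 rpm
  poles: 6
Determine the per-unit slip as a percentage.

4.25 %

n_s = 120f/p = 120×60/6 = 1200 rpm
s = (n_s − n)/n_s = (1200 − 1149)/1200 = 0.0425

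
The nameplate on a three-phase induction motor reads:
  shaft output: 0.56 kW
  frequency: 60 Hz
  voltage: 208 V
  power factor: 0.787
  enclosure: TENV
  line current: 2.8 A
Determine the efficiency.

70.5 %

P_out = 0.56 kW = 560 W
P_in = √3·V_L·I_L·cosφ = 1.732 × 208 × 2.8 × 0.787 = 794 W
η = P_out / P_in = 560 / 794 = 0.705 = 70.5%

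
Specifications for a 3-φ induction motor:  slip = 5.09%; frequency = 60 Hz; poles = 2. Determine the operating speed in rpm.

3417 rpm

n_s = 120f/p = 120×60/2 = 3600 rpm
n = n_s(1 − s) = 3600 × (1 − 0.0509) = 3417 rpm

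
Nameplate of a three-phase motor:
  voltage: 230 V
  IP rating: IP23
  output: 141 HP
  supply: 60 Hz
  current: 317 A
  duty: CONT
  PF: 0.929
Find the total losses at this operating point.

12.1 kW

P_in = √3·V·I·cosφ = 1.732×230×317×0.929 = 117314 W
P_out = 141×746 = 105186 W
Losses = P_in − P_out = 117314 − 105186 = 12128 W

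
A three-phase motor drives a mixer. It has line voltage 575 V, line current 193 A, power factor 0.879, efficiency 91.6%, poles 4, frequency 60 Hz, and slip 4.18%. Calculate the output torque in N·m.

P_in = √3·V·I·cosφ = 1.732 × 575 × 193 × 0.879 = 168951 W
P_out = η·P_in = 0.916 × 168951 = 154759 W
n_s = 120×60/4 = 1800 rpm; n = 1800×(1−0.0418) = 1725 rpm
ω = 2π×1725/60 = 180.6 rad/s
τ = P_out/ω = 154759/180.6 = 857 N·m

857 N·m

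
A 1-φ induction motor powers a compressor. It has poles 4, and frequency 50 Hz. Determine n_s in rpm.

n_s = 120f/p = 120×50/4 = 1500 rpm

1500 rpm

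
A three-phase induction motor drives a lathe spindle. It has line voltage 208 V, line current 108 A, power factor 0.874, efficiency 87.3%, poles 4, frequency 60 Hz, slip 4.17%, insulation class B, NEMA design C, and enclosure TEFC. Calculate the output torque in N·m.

164 N·m

P_in = √3·V·I·cosφ = 1.732 × 208 × 108 × 0.874 = 34005 W
P_out = η·P_in = 0.873 × 34005 = 29686 W
n_s = 120×60/4 = 1800 rpm; n = 1800×(1−0.0417) = 1725 rpm
ω = 2π×1725/60 = 180.6 rad/s
τ = P_out/ω = 29686/180.6 = 164 N·m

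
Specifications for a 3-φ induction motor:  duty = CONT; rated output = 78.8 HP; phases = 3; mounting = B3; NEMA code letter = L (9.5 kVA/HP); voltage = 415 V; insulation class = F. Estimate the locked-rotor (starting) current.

S_LR = 9.5 × 78.8 = 748.6 kVA
I_LR = S_LR/(√3·V_L) = 748600/(1.732×415) = 1040 A

1040 A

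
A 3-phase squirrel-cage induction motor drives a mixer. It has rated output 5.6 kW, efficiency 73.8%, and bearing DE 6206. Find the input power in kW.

7.59 kW

P_out = 5600 W
P_in = P_out/η = 5600/0.738 = 7588 W = 7.59 kW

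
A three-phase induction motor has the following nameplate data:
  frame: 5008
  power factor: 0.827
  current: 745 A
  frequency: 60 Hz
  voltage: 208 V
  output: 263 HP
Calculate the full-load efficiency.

P_out = 263 × 746 = 196198 W
P_in = √3·V_L·I_L·cosφ = 1.732 × 208 × 745 × 0.827 = 221959 W
η = P_out / P_in = 196198 / 221959 = 0.884 = 88.4%

88.4 %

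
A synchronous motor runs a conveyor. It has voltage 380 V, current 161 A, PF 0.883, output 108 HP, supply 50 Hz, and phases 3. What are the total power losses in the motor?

13000 W

P_in = √3·V·I·cosφ = 1.732×380×161×0.883 = 93566 W
P_out = 108×746 = 80568 W
Losses = P_in − P_out = 93566 − 80568 = 12998 W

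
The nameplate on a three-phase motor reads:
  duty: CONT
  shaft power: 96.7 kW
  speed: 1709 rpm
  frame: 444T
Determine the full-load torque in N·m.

ω = 2π × 1709/60 = 179 rad/s
τ = P/ω = 96700/179 = 540 N·m

540 N·m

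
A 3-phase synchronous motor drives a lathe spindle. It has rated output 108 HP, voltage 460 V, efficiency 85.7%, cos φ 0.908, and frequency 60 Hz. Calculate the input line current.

P_out = 108 × 746 = 80568 W
P_in = P_out / η = 80568 / 0.857 = 94012 W
I_L = P_in / (√3·V_L·cosφ) = 94012 / (1.732 × 460 × 0.908) = 130 A

130 A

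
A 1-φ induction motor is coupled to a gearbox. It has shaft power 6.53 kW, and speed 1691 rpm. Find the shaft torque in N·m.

36.9 N·m

ω = 2π × 1691/60 = 177.1 rad/s
τ = P/ω = 6530/177.1 = 36.9 N·m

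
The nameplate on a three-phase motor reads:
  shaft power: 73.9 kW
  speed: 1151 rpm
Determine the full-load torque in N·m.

613 N·m

ω = 2π × 1151/60 = 120.5 rad/s
τ = P/ω = 73900/120.5 = 613 N·m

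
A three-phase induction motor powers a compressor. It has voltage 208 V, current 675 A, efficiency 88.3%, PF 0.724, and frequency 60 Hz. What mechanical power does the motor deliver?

P_in = √3·V·I·cosφ = 1.732 × 208 × 675 × 0.724 = 176057 W
P_out = η·P_in = 0.883 × 176057 = 155458 W

155 kW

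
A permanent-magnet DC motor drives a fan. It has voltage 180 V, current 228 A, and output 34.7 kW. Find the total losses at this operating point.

6.34 kW

P_in = V·I = 180×228 = 41040 W
P_out = 34700 W
Losses = P_in − P_out = 41040 − 34700 = 6340 W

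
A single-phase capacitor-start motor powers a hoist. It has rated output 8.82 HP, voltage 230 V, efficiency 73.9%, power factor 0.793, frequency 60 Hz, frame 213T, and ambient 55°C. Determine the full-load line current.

48.8 A

P_out = 8.82 × 746 = 6580 W
P_in = P_out / η = 6580 / 0.739 = 8904 W
I = P_in / (V·cosφ) = 8904 / (230 × 0.793) = 48.8 A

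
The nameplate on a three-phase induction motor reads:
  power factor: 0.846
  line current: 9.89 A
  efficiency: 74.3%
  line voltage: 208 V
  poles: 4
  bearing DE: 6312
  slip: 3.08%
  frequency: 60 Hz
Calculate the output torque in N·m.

12.3 N·m

P_in = √3·V·I·cosφ = 1.732 × 208 × 9.89 × 0.846 = 3014 W
P_out = η·P_in = 0.743 × 3014 = 2239 W
n_s = 120×60/4 = 1800 rpm; n = 1800×(1−0.0308) = 1745 rpm
ω = 2π×1745/60 = 182.7 rad/s
τ = P_out/ω = 2239/182.7 = 12.3 N·m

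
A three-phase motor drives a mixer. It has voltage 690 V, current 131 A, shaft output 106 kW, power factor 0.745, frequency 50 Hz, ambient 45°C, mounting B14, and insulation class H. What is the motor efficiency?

90.9 %

P_out = 106 kW = 106000 W
P_in = √3·V_L·I_L·cosφ = 1.732 × 690 × 131 × 0.745 = 116634 W
η = P_out / P_in = 106000 / 116634 = 0.909 = 90.9%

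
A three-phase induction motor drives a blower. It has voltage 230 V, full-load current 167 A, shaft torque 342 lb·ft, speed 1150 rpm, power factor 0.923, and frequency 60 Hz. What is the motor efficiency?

τ = 342 lb·ft × 1.356 = 463.8 N·m
ω = 2π × 1150/60 = 120.4 rad/s; P_out = τω = 463.8 × 120.4 = 55842 W
P_in = √3·V_L·I_L·cosφ = 1.732 × 230 × 167 × 0.923 = 61404 W
η = P_out / P_in = 55842 / 61404 = 0.909 = 90.9%

90.9 %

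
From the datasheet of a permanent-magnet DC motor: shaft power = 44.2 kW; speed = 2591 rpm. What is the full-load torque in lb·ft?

120 lb·ft

ω = 2π × 2591/60 = 271.3 rad/s
τ = P/ω = 44200/271.3 = 162.9 N·m
In lb·ft: 162.9/1.356 = 120 lb·ft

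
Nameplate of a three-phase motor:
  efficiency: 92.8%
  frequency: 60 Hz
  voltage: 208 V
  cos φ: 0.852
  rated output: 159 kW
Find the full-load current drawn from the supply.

P_out = 159 kW = 159000 W
P_in = P_out / η = 159000 / 0.928 = 171336 W
I_L = P_in / (√3·V_L·cosφ) = 171336 / (1.732 × 208 × 0.852) = 558 A

558 A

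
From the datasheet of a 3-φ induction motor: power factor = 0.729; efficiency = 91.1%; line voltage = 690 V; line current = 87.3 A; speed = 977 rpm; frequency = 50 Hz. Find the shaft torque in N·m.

P_in = √3·V·I·cosφ = 1.732 × 690 × 87.3 × 0.729 = 76057 W
P_out = η·P_in = 0.911 × 76057 = 69288 W
n = 977 rpm
ω = 2π×977/60 = 102.3 rad/s
τ = P_out/ω = 69288/102.3 = 677 N·m

677 N·m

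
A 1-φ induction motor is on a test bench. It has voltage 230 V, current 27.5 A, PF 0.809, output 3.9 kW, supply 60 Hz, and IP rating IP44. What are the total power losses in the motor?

P_in = V·I·cosφ = 230×27.5×0.809 = 5117 W
P_out = 3900 W
Losses = P_in − P_out = 5117 − 3900 = 1217 W

1.22 kW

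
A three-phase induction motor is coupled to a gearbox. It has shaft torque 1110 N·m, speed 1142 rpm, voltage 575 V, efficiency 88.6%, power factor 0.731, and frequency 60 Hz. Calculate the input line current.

ω = 2π×1142/60 = 119.6 rad/s; P_out = τω = 1110 × 119.6 = 132756 W
P_in = P_out / η = 132756 / 0.886 = 149837 W
I_L = P_in / (√3·V_L·cosφ) = 149837 / (1.732 × 575 × 0.731) = 206 A

206 A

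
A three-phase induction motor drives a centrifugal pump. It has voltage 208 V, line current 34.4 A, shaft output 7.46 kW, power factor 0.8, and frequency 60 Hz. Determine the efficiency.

P_out = 7.46 kW = 7460 W
P_in = √3·V_L·I_L·cosφ = 1.732 × 208 × 34.4 × 0.8 = 9914 W
η = P_out / P_in = 7460 / 9914 = 0.752 = 75.2%

75.2 %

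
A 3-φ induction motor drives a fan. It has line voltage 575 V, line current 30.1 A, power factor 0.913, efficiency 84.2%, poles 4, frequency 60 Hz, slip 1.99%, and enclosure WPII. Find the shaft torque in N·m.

125 N·m

P_in = √3·V·I·cosφ = 1.732 × 575 × 30.1 × 0.913 = 27369 W
P_out = η·P_in = 0.842 × 27369 = 23045 W
n_s = 120×60/4 = 1800 rpm; n = 1800×(1−0.0199) = 1764 rpm
ω = 2π×1764/60 = 184.7 rad/s
τ = P_out/ω = 23045/184.7 = 125 N·m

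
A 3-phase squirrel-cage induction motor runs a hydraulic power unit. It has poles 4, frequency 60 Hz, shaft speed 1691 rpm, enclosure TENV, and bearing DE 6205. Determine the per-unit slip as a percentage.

n_s = 120f/p = 120×60/4 = 1800 rpm
s = (n_s − n)/n_s = (1800 − 1691)/1800 = 0.0606

6.06 %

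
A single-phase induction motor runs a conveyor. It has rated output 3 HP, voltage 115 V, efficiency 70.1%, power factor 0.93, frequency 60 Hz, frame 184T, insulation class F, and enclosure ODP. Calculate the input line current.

29.9 A

P_out = 3 × 746 = 2238 W
P_in = P_out / η = 2238 / 0.701 = 3193 W
I = P_in / (V·cosφ) = 3193 / (115 × 0.93) = 29.9 A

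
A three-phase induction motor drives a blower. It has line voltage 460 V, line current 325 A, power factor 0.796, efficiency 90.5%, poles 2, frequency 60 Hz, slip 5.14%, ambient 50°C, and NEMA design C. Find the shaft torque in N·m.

522 N·m

P_in = √3·V·I·cosφ = 1.732 × 460 × 325 × 0.796 = 206111 W
P_out = η·P_in = 0.905 × 206111 = 186530 W
n_s = 120×60/2 = 3600 rpm; n = 3600×(1−0.0514) = 3415 rpm
ω = 2π×3415/60 = 357.6 rad/s
τ = P_out/ω = 186530/357.6 = 522 N·m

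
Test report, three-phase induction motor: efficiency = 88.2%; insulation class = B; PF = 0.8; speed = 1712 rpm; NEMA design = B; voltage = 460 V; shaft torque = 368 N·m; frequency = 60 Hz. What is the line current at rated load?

117 A

ω = 2π×1712/60 = 179.3 rad/s; P_out = τω = 368 × 179.3 = 65982 W
P_in = P_out / η = 65982 / 0.882 = 74810 W
I_L = P_in / (√3·V_L·cosφ) = 74810 / (1.732 × 460 × 0.8) = 117 A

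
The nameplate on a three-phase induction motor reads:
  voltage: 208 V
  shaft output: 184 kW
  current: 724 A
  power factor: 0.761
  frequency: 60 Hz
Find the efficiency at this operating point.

P_out = 184 kW = 184000 W
P_in = √3·V_L·I_L·cosφ = 1.732 × 208 × 724 × 0.761 = 198488 W
η = P_out / P_in = 184000 / 198488 = 0.927 = 92.7%

92.7 %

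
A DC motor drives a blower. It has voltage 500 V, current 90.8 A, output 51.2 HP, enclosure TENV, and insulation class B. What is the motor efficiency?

84.1 %

P_out = 51.2 × 746 = 38195 W
P_in = V·I = 500 × 90.8 = 45400 W
η = P_out / P_in = 38195 / 45400 = 0.841 = 84.1%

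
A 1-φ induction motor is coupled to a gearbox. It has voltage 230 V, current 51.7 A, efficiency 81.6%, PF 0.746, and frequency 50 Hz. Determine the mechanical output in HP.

9.7 HP

P_in = V·I·cosφ = 230 × 51.7 × 0.746 = 8871 W
P_out = η·P_in = 0.816 × 8871 = 7239 W
= 7239/746 = 9.7 HP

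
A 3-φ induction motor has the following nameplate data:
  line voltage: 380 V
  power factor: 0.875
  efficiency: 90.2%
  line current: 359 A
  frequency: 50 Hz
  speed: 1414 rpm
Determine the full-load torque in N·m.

P_in = √3·V·I·cosφ = 1.732 × 380 × 359 × 0.875 = 206745 W
P_out = η·P_in = 0.902 × 206745 = 186484 W
n = 1414 rpm
ω = 2π×1414/60 = 148.1 rad/s
τ = P_out/ω = 186484/148.1 = 1260 N·m

1260 N·m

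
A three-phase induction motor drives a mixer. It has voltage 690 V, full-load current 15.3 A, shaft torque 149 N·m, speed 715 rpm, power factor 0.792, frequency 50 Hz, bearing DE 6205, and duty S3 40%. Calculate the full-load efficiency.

ω = 2π × 715/60 = 74.87 rad/s; P_out = τω = 149 × 74.87 = 11156 W
P_in = √3·V_L·I_L·cosφ = 1.732 × 690 × 15.3 × 0.792 = 14482 W
η = P_out / P_in = 11156 / 14482 = 0.770 = 77.0%

77.0 %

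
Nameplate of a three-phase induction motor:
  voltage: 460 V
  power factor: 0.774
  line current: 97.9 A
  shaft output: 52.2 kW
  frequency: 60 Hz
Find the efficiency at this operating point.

P_out = 52.2 kW = 52200 W
P_in = √3·V_L·I_L·cosφ = 1.732 × 460 × 97.9 × 0.774 = 60371 W
η = P_out / P_in = 52200 / 60371 = 0.865 = 86.5%

86.5 %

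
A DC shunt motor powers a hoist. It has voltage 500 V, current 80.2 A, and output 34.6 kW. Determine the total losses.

P_in = V·I = 500×80.2 = 40100 W
P_out = 34600 W
Losses = P_in − P_out = 40100 − 34600 = 5500 W

5500 W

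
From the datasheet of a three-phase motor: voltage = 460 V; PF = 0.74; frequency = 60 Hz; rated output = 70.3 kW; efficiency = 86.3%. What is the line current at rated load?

138 A

P_out = 70.3 kW = 70300 W
P_in = P_out / η = 70300 / 0.863 = 81460 W
I_L = P_in / (√3·V_L·cosφ) = 81460 / (1.732 × 460 × 0.74) = 138 A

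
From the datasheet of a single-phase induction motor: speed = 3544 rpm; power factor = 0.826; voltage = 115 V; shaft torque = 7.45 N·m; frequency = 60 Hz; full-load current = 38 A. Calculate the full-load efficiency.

76.6 %

ω = 2π × 3544/60 = 371.1 rad/s; P_out = τω = 7.45 × 371.1 = 2765 W
P_in = V·I·cosφ = 115 × 38 × 0.826 = 3610 W
η = P_out / P_in = 2765 / 3610 = 0.766 = 76.6%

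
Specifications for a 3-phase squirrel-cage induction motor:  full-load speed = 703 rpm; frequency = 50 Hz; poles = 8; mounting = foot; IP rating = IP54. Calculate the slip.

n_s = 120f/p = 120×50/8 = 750 rpm
s = (n_s − n)/n_s = (750 − 703)/750 = 0.0627

6.27 %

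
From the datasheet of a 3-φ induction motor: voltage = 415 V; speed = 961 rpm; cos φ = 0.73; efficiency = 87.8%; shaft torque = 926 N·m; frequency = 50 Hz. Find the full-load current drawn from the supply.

202 A

ω = 2π×961/60 = 100.6 rad/s; P_out = τω = 926 × 100.6 = 93156 W
P_in = P_out / η = 93156 / 0.878 = 106100 W
I_L = P_in / (√3·V_L·cosφ) = 106100 / (1.732 × 415 × 0.73) = 202 A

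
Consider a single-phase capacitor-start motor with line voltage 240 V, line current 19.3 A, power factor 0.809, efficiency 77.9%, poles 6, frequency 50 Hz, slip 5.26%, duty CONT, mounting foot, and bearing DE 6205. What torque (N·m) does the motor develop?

29.4 N·m

P_in = V·I·cosφ = 240 × 19.3 × 0.809 = 3747 W
P_out = η·P_in = 0.779 × 3747 = 2919 W
n_s = 120×50/6 = 1000 rpm; n = 1000×(1−0.0526) = 947 rpm
ω = 2π×947/60 = 99.17 rad/s
τ = P_out/ω = 2919/99.17 = 29.4 N·m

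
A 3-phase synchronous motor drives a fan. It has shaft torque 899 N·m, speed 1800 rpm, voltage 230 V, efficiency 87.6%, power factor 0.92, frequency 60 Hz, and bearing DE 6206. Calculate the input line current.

528 A

ω = 2π×1800/60 = 188.5 rad/s; P_out = τω = 899 × 188.5 = 169462 W
P_in = P_out / η = 169462 / 0.876 = 193450 W
I_L = P_in / (√3·V_L·cosφ) = 193450 / (1.732 × 230 × 0.92) = 528 A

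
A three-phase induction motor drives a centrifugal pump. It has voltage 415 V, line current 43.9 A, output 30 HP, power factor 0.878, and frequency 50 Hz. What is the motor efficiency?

P_out = 30 × 746 = 22380 W
P_in = √3·V_L·I_L·cosφ = 1.732 × 415 × 43.9 × 0.878 = 27705 W
η = P_out / P_in = 22380 / 27705 = 0.808 = 80.8%

80.8 %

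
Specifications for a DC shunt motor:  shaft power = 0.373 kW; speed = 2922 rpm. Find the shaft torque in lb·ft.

ω = 2π × 2922/60 = 306 rad/s
τ = P/ω = 373/306 = 1.219 N·m
In lb·ft: 1.219/1.356 = 0.899 lb·ft

0.899 lb·ft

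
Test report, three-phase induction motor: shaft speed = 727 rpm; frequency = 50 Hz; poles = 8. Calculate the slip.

n_s = 120f/p = 120×50/8 = 750 rpm
s = (n_s − n)/n_s = (750 − 727)/750 = 0.0307

3.07 %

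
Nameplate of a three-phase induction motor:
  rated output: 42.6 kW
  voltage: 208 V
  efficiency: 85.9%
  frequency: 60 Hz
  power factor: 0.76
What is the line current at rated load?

181 A

P_out = 42.6 kW = 42600 W
P_in = P_out / η = 42600 / 0.859 = 49593 W
I_L = P_in / (√3·V_L·cosφ) = 49593 / (1.732 × 208 × 0.76) = 181 A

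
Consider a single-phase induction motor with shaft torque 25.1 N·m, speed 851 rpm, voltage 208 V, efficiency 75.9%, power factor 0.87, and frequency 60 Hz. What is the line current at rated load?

ω = 2π×851/60 = 89.12 rad/s; P_out = τω = 25.1 × 89.12 = 2237 W
P_in = P_out / η = 2237 / 0.759 = 2947 W
I = P_in / (V·cosφ) = 2947 / (208 × 0.87) = 16.3 A

16.3 A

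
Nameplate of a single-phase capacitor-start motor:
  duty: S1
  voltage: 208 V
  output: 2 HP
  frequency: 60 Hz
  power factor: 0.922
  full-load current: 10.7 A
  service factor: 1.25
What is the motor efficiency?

72.7 %

P_out = 2 × 746 = 1492 W
P_in = V·I·cosφ = 208 × 10.7 × 0.922 = 2052 W
η = P_out / P_in = 1492 / 2052 = 0.727 = 72.7%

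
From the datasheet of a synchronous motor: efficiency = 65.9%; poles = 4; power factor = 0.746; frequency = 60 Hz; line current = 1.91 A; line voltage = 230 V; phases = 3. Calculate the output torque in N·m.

P_in = √3·V·I·cosφ = 1.732 × 230 × 1.91 × 0.746 = 568 W
P_out = η·P_in = 0.659 × 568 = 374 W
n = n_s = 120×60/4 = 1800 rpm (synchronous)
ω = 2π×1800/60 = 188.5 rad/s
τ = P_out/ω = 374/188.5 = 1.98 N·m

1.98 N·m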